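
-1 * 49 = -49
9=9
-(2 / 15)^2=-4 / 225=-0.02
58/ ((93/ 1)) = 58/ 93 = 0.62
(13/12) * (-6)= -13/2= -6.50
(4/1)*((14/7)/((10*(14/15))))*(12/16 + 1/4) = 6/7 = 0.86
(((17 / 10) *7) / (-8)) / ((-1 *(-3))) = -119 / 240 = -0.50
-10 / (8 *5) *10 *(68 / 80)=-2.12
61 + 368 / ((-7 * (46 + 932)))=208619 / 3423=60.95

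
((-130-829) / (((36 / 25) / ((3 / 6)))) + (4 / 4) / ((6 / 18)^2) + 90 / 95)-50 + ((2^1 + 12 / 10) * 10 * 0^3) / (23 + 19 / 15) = -510317 / 1368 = -373.04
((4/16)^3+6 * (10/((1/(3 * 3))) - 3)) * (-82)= -42805.28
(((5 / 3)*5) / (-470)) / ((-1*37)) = 5 / 10434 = 0.00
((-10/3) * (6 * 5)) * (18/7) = -1800/7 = -257.14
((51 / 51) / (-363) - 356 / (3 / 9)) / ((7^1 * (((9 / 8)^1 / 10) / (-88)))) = 248118400 / 2079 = 119345.07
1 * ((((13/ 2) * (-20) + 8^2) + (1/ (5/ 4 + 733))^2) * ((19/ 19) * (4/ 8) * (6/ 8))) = -284656969/ 11501292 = -24.75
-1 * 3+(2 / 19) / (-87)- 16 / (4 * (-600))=-247499 / 82650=-2.99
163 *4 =652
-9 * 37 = -333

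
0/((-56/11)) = 0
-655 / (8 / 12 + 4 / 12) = -655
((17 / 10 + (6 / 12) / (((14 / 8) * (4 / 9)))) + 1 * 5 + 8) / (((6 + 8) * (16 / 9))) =4833 / 7840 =0.62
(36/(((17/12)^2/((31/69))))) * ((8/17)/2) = 214272/112999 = 1.90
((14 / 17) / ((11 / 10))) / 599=140 / 112013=0.00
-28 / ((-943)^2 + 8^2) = -28 / 889313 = -0.00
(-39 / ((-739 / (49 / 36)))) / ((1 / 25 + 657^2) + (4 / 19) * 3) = 302575 / 1818237911592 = 0.00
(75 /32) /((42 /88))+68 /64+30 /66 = 7919 /1232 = 6.43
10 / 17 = 0.59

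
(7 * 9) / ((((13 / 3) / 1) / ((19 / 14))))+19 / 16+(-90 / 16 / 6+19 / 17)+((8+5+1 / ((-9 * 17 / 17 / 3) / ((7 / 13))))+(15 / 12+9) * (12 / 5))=58.52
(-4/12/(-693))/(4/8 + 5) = 2/22869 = 0.00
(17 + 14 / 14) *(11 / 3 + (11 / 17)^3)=348216 / 4913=70.88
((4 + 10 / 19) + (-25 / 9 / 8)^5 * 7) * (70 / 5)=1155728617589 / 18381717504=62.87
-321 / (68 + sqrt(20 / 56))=-101864 / 21577 + 107* sqrt(70) / 21577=-4.68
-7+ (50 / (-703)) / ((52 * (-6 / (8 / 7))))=-1343383 / 191919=-7.00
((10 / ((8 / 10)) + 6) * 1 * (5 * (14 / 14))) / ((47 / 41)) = 7585 / 94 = 80.69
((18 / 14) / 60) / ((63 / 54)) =9 / 490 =0.02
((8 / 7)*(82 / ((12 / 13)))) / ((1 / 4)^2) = 34112 / 21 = 1624.38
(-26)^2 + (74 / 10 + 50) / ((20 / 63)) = 856.81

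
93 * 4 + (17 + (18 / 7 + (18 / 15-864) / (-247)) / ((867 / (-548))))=56606041 / 146965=385.17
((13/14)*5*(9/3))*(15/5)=585/14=41.79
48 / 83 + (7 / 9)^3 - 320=-19298779 / 60507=-318.95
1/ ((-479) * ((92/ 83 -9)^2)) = -6889/ 205502975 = -0.00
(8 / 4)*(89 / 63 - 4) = -326 / 63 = -5.17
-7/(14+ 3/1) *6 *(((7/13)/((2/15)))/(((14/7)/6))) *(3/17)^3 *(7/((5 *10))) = -250047/10857730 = -0.02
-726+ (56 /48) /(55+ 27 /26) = -3173255 /4371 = -725.98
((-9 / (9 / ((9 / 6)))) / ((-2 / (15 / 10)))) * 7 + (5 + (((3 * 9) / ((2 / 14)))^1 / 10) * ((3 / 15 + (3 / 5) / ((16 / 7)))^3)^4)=8848876807689103766668109 / 687194767360000000000000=12.88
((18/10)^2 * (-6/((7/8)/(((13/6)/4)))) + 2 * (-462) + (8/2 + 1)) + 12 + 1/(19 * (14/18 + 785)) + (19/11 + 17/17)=-237010488563/258658400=-916.31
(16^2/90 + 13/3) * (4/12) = 323/135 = 2.39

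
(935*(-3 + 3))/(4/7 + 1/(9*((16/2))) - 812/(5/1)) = 0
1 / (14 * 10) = 1 / 140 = 0.01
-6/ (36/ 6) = -1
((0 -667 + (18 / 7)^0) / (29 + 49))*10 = -1110 / 13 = -85.38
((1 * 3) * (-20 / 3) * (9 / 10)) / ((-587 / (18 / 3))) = 108 / 587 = 0.18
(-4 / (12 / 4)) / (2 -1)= -4 / 3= -1.33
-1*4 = -4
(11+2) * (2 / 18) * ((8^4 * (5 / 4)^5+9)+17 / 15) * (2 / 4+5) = 13417118 / 135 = 99386.06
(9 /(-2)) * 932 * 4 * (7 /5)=-23486.40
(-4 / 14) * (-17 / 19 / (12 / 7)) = 17 / 114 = 0.15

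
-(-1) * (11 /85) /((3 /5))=11 /51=0.22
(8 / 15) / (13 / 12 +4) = 32 / 305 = 0.10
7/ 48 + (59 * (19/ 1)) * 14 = 753319/ 48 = 15694.15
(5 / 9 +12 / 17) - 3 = -266 / 153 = -1.74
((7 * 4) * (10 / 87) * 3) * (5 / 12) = 350 / 87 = 4.02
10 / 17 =0.59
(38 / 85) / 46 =19 / 1955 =0.01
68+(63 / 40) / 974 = 2649343 / 38960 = 68.00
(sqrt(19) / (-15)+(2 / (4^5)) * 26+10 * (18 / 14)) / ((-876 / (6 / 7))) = -23131 / 1831424+sqrt(19) / 15330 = -0.01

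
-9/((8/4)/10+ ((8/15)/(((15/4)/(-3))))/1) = 675/17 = 39.71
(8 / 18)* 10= 40 / 9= 4.44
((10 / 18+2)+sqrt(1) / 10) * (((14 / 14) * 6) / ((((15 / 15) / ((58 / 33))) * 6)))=6931 / 1485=4.67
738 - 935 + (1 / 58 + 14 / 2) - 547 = -42745 / 58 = -736.98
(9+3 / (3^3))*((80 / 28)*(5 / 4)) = 2050 / 63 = 32.54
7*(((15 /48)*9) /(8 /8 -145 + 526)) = 315 /6112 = 0.05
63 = 63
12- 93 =-81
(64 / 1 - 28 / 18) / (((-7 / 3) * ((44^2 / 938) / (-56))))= 263578 / 363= 726.11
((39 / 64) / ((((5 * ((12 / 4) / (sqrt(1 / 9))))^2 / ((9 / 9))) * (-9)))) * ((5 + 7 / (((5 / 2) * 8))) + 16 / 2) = -0.00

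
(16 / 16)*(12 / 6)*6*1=12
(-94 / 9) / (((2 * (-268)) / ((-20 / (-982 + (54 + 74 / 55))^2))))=-0.00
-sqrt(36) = -6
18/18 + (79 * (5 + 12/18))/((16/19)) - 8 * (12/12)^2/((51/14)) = 144271/272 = 530.41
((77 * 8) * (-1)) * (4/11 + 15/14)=-884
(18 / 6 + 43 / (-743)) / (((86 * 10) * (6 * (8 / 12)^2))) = 3279 / 2555920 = 0.00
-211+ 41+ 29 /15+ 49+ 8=-1666 /15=-111.07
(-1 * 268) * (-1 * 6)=1608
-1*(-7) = 7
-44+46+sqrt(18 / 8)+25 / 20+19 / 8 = 57 / 8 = 7.12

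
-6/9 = -2/3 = -0.67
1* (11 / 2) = 11 / 2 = 5.50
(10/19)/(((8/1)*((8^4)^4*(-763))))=-5/16322170949497520128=-0.00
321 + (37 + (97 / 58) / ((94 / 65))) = 1958121 / 5452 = 359.16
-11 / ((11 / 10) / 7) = -70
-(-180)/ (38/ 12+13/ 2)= 540/ 29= 18.62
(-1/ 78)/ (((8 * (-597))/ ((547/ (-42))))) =-547/ 15646176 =-0.00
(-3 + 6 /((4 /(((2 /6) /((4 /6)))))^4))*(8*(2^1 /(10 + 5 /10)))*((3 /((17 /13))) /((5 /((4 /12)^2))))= -26611 /114240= -0.23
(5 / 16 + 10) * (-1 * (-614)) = 6331.88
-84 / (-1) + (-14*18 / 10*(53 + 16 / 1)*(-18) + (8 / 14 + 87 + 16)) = 1102009 / 35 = 31485.97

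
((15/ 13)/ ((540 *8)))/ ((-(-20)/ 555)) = 37/ 4992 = 0.01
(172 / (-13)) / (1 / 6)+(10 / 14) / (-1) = -7289 / 91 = -80.10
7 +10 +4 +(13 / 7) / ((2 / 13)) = 463 / 14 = 33.07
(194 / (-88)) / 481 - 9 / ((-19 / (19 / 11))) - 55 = -1146801 / 21164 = -54.19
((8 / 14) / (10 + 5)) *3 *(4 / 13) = 16 / 455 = 0.04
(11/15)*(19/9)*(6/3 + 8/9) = 5434/1215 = 4.47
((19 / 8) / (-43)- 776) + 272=-173395 / 344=-504.06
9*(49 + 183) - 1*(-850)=2938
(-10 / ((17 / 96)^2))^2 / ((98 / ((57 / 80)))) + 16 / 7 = 3035151472 / 4092529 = 741.63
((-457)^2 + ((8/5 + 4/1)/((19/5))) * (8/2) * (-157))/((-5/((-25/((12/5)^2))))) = 164606125/912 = 180489.17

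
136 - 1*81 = 55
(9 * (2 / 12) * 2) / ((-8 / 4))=-3 / 2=-1.50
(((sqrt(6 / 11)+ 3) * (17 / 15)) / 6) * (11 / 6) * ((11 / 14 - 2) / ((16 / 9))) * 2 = -3179 / 2240 - 289 * sqrt(66) / 6720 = -1.77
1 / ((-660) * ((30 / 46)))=-23 / 9900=-0.00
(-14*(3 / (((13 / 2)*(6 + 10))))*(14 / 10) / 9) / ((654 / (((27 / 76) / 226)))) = -147 / 973535680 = -0.00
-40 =-40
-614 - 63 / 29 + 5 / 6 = -107069 / 174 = -615.34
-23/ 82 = -0.28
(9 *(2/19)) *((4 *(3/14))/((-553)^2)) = 108/40672597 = 0.00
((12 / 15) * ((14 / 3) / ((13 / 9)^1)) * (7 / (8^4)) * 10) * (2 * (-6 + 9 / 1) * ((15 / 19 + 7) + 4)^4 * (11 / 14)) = 6815305728 / 1694173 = 4022.79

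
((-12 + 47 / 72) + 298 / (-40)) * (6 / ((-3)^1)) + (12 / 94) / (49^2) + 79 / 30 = 817126207 / 20312460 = 40.23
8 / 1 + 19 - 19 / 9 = 224 / 9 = 24.89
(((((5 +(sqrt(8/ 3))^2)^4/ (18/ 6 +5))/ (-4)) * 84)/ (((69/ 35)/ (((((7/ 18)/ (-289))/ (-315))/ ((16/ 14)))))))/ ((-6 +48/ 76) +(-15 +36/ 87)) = 2299477831/ 2668536109440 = 0.00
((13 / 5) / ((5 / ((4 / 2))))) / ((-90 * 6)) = -13 / 6750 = -0.00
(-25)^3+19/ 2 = -31231/ 2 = -15615.50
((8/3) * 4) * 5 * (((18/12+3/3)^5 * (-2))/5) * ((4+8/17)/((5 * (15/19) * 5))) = -72200/153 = -471.90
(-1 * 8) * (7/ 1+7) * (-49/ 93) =5488/ 93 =59.01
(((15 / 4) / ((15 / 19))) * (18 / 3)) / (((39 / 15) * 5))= 57 / 26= 2.19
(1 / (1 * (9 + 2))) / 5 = 1 / 55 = 0.02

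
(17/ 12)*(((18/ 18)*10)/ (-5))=-17/ 6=-2.83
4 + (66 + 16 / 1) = 86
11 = 11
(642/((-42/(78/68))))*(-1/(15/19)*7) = 26429/170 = 155.46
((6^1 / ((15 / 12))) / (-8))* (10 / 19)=-6 / 19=-0.32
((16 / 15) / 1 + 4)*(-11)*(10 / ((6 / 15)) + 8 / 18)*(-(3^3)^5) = 101741190804 / 5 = 20348238160.80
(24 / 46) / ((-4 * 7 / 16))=-48 / 161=-0.30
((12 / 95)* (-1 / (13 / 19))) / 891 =-4 / 19305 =-0.00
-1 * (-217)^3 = 10218313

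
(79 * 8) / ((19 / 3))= 1896 / 19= 99.79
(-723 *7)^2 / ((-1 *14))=-3659103 / 2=-1829551.50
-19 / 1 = -19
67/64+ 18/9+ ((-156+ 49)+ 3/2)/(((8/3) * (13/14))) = -32913/832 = -39.56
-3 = -3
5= 5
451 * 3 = 1353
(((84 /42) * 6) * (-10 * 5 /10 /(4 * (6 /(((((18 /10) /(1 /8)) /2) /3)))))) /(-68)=3 /34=0.09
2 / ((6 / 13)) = 13 / 3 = 4.33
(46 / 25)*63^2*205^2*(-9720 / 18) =-165729722760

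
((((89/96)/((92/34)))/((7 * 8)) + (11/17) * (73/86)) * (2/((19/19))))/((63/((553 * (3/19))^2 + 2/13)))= 134.42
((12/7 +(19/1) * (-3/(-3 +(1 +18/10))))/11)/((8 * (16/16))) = 2007/616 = 3.26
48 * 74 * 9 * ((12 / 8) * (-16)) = -767232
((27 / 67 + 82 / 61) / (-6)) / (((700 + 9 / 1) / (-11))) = 78551 / 17386098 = 0.00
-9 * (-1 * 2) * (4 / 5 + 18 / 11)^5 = 777672061632 / 503284375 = 1545.19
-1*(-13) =13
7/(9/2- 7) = -2.80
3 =3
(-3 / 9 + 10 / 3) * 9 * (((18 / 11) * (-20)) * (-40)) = 388800 / 11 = 35345.45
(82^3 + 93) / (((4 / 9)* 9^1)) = 551461 / 4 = 137865.25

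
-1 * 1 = -1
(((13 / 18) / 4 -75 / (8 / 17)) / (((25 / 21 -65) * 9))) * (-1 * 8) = -40117 / 18090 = -2.22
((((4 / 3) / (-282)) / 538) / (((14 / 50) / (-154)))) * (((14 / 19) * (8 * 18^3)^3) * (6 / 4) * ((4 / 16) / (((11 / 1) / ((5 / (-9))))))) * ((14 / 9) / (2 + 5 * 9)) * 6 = -15359376162816000 / 11290199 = -1360416779.44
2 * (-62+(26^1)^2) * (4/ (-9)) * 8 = -39296/ 9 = -4366.22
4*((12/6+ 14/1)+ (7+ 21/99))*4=12256/33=371.39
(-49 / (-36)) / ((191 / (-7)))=-0.05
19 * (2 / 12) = 19 / 6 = 3.17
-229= -229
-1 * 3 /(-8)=3 /8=0.38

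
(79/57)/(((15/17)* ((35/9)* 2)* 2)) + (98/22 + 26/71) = 51123383/10387300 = 4.92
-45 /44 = -1.02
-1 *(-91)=91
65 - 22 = 43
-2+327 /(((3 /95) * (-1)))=-10357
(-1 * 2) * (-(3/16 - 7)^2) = 11881/128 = 92.82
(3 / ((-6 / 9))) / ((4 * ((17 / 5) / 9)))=-405 / 136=-2.98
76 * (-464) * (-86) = 3032704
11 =11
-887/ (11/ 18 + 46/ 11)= -175626/ 949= -185.06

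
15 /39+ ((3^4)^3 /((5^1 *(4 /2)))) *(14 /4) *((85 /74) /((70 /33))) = 3875814013 /38480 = 100722.82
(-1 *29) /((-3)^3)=29 /27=1.07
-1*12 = -12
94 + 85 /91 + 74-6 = 14827 /91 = 162.93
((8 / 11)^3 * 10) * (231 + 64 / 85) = 20171776 / 22627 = 891.49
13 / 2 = 6.50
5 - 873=-868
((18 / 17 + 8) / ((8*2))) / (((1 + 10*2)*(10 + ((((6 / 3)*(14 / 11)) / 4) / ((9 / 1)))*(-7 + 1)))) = 121 / 42976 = 0.00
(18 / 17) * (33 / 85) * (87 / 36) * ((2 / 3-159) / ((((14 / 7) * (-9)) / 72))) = 181830 / 289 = 629.17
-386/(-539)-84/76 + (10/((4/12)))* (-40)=-12293185/10241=-1200.39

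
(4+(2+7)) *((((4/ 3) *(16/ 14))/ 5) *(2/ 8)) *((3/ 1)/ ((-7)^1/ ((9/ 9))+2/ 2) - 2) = -52/ 21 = -2.48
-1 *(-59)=59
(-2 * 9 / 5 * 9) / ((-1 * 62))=81 / 155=0.52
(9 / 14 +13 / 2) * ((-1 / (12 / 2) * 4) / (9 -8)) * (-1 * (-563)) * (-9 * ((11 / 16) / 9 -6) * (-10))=60029875 / 42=1429282.74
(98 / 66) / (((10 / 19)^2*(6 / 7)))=123823 / 19800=6.25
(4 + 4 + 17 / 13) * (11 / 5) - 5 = 1006 / 65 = 15.48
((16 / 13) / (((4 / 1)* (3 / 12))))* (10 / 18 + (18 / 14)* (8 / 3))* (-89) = -357424 / 819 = -436.42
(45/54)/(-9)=-0.09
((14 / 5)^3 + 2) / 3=998 / 125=7.98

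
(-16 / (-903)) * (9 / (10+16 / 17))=136 / 9331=0.01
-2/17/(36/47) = -47/306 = -0.15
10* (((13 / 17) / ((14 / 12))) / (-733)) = -780 / 87227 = -0.01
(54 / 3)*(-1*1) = -18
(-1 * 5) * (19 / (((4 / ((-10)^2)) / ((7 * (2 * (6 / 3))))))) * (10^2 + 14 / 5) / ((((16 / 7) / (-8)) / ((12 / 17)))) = 287120400 / 17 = 16889435.29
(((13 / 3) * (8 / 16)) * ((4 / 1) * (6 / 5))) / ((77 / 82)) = 11.08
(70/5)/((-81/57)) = -9.85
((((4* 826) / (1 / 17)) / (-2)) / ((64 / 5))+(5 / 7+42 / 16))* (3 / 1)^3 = -6624747 / 112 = -59149.53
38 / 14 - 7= -4.29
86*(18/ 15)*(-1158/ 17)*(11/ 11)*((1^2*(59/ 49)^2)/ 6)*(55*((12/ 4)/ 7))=-11439972324/ 285719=-40039.24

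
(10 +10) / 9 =20 / 9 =2.22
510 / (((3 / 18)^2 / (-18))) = -330480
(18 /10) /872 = 9 /4360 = 0.00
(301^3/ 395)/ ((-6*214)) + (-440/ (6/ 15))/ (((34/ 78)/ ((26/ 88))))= -6892111817/ 8622060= -799.36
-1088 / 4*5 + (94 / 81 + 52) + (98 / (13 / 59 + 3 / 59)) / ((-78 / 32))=-1532216 / 1053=-1455.10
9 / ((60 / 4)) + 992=4963 / 5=992.60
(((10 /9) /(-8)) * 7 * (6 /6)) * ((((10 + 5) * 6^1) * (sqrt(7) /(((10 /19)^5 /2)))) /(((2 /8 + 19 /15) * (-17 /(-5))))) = -2223.24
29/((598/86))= 1247/299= 4.17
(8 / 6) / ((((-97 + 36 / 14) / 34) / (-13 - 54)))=63784 / 1983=32.17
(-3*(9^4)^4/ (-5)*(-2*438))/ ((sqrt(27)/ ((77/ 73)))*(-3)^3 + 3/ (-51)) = -245417703557955903425682/ 75783520985 + 320384843887653056730558186*sqrt(3)/ 75783520985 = 7319235140772473.85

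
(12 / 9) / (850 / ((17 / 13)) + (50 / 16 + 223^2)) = 0.00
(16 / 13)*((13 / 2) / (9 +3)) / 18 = 1 / 27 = 0.04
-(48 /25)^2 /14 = -1152 /4375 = -0.26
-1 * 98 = -98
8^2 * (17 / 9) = 1088 / 9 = 120.89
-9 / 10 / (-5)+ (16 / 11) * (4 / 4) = 899 / 550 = 1.63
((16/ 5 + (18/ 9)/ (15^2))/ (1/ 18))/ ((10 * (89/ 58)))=41876/ 11125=3.76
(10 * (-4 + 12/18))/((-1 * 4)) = 25/3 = 8.33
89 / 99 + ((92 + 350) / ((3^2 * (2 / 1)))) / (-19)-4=-8264 / 1881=-4.39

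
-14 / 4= -7 / 2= -3.50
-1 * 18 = -18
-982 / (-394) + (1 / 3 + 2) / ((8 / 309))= 145965 / 1576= 92.62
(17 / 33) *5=85 / 33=2.58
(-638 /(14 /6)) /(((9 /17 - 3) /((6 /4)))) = 16269 /98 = 166.01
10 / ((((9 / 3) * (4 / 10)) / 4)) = 100 / 3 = 33.33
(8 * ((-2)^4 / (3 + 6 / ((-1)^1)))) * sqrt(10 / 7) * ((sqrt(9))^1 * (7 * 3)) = -384 * sqrt(70) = -3212.77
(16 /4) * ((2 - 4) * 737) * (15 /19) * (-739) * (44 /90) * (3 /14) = 47928584 /133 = 360365.29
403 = 403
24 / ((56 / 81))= 243 / 7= 34.71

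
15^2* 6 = 1350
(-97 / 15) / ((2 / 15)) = -97 / 2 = -48.50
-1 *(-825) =825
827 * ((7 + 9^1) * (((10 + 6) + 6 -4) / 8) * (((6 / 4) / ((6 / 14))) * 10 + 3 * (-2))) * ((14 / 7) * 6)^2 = 124327872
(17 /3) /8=17 /24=0.71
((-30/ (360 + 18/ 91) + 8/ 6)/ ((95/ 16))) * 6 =218528/ 172995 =1.26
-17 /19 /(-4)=17 /76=0.22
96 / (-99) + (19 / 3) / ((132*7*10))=-26861 / 27720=-0.97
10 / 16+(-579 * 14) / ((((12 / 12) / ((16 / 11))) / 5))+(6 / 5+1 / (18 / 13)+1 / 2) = -233440733 / 3960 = -58949.68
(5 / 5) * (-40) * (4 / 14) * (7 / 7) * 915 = -73200 / 7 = -10457.14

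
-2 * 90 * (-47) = 8460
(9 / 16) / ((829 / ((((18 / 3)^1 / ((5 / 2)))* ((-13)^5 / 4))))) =-10024911 / 66320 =-151.16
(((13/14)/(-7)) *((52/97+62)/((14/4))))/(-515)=78858/17134565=0.00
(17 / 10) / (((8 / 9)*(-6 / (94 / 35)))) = -2397 / 2800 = -0.86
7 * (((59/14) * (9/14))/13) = 531/364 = 1.46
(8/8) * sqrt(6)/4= sqrt(6)/4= 0.61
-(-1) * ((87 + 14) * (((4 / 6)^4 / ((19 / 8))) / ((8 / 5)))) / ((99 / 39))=105040 / 50787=2.07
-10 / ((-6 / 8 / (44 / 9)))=1760 / 27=65.19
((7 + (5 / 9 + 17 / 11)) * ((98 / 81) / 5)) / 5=88298 / 200475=0.44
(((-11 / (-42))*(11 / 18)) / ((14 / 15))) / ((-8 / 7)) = -605 / 4032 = -0.15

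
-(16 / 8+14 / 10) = -17 / 5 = -3.40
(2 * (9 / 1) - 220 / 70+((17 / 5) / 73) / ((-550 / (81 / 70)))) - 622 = -8531876377 / 14052500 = -607.14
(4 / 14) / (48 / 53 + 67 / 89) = 9434 / 54761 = 0.17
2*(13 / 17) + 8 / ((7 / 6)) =998 / 119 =8.39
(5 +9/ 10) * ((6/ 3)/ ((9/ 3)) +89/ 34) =3953/ 204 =19.38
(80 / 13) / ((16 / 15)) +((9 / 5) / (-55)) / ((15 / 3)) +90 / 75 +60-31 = 642833 / 17875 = 35.96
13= 13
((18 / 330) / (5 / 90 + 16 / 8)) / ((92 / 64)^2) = 13824 / 1076515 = 0.01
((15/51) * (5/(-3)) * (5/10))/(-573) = 25/58446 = 0.00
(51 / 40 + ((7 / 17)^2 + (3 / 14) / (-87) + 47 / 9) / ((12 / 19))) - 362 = -352.19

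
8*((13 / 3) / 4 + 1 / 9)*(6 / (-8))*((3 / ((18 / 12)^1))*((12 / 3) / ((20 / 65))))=-559 / 3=-186.33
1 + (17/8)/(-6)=31/48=0.65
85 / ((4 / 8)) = 170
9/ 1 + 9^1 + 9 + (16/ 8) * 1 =29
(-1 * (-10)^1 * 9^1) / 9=10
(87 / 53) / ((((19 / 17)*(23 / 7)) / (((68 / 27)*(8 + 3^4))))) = 20885452 / 208449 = 100.19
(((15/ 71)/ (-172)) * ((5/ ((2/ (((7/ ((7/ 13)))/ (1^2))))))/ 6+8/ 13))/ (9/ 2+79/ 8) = -0.00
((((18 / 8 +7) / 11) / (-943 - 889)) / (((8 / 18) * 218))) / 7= -333 / 492031232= -0.00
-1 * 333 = -333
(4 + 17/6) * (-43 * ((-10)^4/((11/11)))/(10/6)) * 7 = -12341000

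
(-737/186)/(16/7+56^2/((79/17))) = -407561/69647328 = -0.01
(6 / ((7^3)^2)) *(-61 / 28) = -183 / 1647086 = -0.00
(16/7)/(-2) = -8/7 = -1.14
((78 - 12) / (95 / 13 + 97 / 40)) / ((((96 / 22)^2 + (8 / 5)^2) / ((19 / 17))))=41094625 / 117125036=0.35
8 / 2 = 4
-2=-2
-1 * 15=-15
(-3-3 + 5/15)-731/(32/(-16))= 359.83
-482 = -482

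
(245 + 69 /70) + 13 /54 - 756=-481736 /945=-509.77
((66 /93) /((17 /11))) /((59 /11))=2662 /31093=0.09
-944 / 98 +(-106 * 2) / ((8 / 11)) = -29511 / 98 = -301.13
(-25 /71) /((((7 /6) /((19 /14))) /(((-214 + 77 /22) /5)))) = 17.24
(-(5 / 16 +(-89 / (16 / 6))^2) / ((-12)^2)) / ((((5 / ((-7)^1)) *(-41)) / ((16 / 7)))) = -71309 / 118080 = -0.60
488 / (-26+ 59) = 488 / 33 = 14.79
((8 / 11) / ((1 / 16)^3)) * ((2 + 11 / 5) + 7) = 1835008 / 55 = 33363.78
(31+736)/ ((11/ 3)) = 2301/ 11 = 209.18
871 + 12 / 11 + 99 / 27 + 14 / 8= 115831 / 132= 877.51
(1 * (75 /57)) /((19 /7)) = 175 /361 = 0.48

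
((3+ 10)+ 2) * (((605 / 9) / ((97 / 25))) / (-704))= -6875 / 18624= -0.37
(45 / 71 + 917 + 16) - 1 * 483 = 31995 / 71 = 450.63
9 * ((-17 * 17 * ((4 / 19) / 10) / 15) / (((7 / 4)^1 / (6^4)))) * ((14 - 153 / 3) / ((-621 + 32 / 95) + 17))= -342176 / 2065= -165.70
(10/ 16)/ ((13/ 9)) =45/ 104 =0.43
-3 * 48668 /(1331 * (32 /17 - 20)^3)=179329413 /9722326768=0.02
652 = 652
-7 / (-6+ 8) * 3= -21 / 2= -10.50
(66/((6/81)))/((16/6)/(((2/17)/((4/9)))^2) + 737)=216513/188339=1.15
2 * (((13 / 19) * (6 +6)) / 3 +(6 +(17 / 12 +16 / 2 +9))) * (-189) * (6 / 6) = -390033 / 38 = -10264.03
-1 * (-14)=14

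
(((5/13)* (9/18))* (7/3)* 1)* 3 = 35/26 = 1.35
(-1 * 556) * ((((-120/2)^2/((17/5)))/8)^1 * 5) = -6255000/17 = -367941.18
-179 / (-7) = 179 / 7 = 25.57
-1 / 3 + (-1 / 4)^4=-0.33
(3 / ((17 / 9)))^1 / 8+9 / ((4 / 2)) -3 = 231 / 136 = 1.70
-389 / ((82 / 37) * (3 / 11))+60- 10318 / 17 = -4978799 / 4182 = -1190.53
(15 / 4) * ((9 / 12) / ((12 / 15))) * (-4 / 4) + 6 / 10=-933 / 320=-2.92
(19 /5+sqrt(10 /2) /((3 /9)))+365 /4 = 3 * sqrt(5)+1901 /20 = 101.76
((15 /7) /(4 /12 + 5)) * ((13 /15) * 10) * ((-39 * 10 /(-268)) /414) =4225 /345184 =0.01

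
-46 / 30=-23 / 15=-1.53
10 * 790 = 7900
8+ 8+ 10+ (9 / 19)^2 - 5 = 7662 / 361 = 21.22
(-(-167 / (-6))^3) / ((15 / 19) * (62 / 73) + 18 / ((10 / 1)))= -32299505905 / 3700728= -8727.88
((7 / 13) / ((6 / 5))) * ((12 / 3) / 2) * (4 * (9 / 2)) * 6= 1260 / 13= 96.92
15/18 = 5/6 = 0.83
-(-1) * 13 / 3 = 13 / 3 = 4.33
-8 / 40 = -1 / 5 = -0.20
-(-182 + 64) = 118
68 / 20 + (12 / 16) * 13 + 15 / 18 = 13.98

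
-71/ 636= -0.11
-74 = -74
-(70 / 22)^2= -1225 / 121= -10.12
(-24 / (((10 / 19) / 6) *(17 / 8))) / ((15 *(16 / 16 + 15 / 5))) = -912 / 425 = -2.15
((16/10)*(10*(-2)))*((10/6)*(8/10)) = -128/3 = -42.67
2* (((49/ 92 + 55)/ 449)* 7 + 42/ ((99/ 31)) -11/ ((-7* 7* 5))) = 4696418299/ 166987590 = 28.12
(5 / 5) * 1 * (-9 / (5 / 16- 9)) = 144 / 139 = 1.04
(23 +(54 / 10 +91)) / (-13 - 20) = -3.62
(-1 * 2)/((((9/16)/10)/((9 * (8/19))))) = -2560/19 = -134.74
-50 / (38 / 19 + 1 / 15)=-750 / 31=-24.19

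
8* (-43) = -344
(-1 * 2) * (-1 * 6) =12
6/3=2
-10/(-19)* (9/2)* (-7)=-315/19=-16.58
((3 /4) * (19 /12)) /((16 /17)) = 323 /256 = 1.26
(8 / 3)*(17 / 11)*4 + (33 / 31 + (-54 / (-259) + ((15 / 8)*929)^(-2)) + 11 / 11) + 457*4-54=30746077972565216 / 17150156567775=1792.76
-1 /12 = -0.08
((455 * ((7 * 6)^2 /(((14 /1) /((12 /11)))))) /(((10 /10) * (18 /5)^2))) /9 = 159250 /297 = 536.20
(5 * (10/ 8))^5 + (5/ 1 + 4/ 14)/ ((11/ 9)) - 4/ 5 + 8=3764309113/ 394240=9548.27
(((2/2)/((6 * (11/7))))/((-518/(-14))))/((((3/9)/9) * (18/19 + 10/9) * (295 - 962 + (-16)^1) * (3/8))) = -3591/24462328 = -0.00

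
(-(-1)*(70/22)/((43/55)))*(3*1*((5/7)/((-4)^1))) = -375/172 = -2.18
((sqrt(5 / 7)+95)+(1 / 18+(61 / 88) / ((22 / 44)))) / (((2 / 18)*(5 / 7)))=9*sqrt(35) / 5+267337 / 220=1225.82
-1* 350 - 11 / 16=-5611 / 16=-350.69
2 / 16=1 / 8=0.12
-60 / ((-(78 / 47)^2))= 11045 / 507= 21.79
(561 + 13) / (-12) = -287 / 6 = -47.83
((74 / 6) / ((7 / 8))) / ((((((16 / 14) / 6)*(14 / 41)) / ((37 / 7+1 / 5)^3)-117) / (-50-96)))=1567624790016 / 89125350307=17.59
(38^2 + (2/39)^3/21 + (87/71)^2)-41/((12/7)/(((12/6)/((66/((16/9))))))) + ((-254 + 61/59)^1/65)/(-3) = 5891090649855682/4075440059691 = 1445.51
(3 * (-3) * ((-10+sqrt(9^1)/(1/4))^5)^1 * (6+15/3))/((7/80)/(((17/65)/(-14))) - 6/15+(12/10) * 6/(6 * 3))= 430848/637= 676.37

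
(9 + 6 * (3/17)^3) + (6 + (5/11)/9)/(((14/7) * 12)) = 108387391/11673288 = 9.29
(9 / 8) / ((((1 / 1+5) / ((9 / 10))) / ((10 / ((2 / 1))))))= 27 / 32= 0.84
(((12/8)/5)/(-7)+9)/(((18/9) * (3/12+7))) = 627/1015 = 0.62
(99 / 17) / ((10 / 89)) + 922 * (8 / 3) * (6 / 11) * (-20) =-50059879 / 1870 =-26769.99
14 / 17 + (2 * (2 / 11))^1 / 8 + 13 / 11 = 767 / 374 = 2.05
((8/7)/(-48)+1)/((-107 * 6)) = -41/26964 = -0.00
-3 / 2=-1.50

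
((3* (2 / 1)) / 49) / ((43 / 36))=0.10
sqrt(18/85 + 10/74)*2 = 2*sqrt(3431195)/3145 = 1.18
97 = 97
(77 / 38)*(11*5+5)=2310 / 19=121.58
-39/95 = -0.41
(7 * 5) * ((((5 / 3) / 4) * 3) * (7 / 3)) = 1225 / 12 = 102.08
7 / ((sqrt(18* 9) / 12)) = 14* sqrt(2) / 3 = 6.60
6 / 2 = 3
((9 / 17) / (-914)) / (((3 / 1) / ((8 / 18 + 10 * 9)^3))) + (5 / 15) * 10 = -263383682 / 1887867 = -139.51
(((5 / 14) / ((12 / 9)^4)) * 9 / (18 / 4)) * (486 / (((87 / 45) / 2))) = 113.63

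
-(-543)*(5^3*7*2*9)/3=2850750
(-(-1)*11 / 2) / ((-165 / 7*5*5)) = -7 / 750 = -0.01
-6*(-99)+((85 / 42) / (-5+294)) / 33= 13995833 / 23562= 594.00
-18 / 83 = -0.22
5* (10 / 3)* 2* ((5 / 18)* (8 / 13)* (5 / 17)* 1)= 10000 / 5967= 1.68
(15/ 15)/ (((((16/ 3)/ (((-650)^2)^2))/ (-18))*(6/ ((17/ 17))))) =-100409765625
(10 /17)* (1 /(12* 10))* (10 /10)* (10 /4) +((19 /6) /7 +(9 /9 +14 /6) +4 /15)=58043 /14280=4.06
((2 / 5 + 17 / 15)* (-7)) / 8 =-161 / 120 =-1.34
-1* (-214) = 214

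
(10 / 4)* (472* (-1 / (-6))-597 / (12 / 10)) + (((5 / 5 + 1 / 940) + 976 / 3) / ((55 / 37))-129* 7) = -44734699 / 25850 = -1730.55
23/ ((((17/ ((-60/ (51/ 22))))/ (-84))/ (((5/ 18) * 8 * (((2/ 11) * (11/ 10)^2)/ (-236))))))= -311696/ 51153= -6.09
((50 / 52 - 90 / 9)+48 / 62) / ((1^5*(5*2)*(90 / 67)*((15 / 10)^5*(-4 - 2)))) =892574 / 66102075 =0.01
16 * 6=96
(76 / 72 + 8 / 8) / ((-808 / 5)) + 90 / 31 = 1303225 / 450864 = 2.89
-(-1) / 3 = 1 / 3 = 0.33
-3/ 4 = -0.75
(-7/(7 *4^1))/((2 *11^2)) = -1/968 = -0.00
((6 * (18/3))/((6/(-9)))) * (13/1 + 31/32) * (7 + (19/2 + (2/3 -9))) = -6160.22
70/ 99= 0.71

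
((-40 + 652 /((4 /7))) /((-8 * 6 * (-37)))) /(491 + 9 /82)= 0.00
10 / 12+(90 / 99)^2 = 1205 / 726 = 1.66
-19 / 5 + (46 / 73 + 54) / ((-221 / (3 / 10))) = -312509 / 80665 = -3.87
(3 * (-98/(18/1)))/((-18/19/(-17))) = -15827/54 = -293.09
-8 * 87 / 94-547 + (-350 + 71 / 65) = -2759618 / 3055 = -903.31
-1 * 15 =-15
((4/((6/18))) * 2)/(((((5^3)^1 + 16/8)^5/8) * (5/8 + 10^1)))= 1536/2808261399595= 0.00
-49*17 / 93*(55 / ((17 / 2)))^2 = -592900 / 1581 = -375.02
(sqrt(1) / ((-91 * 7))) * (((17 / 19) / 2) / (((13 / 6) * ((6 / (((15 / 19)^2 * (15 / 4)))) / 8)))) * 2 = -114750 / 56799379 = -0.00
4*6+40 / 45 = 224 / 9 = 24.89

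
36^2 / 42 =216 / 7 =30.86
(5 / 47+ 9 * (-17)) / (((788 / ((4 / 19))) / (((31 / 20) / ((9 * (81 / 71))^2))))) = -561481703 / 934916321610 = -0.00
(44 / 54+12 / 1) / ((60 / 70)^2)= 8477 / 486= 17.44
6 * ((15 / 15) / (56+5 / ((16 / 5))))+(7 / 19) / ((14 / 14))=2757 / 5833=0.47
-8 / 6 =-4 / 3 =-1.33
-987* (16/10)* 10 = -15792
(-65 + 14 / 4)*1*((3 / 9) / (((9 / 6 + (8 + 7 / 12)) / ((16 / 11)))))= -3936 / 1331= -2.96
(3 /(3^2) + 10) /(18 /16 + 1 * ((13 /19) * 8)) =4712 /3009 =1.57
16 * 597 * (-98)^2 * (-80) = -7338992640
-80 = -80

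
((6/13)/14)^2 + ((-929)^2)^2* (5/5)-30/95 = 117192344207111344/157339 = 744839767680.69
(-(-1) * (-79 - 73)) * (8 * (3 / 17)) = -3648 / 17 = -214.59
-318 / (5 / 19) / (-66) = 1007 / 55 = 18.31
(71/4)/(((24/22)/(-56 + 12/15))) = -17963/20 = -898.15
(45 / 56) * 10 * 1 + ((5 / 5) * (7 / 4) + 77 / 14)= 107 / 7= 15.29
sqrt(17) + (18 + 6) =sqrt(17) + 24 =28.12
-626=-626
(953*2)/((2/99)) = 94347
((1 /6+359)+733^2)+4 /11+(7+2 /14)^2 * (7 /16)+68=496870699 /924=537738.85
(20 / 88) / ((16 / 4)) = 5 / 88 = 0.06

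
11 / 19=0.58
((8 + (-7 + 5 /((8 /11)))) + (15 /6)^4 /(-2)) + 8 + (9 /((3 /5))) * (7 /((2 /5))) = 8283 /32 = 258.84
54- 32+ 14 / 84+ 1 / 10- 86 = -956 / 15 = -63.73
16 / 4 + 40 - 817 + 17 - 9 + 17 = -748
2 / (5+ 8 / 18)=18 / 49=0.37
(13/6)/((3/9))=13/2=6.50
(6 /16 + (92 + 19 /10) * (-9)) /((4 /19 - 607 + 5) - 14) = 1.37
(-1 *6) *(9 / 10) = -27 / 5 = -5.40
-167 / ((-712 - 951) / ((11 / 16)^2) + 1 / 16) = 323312 / 6811527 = 0.05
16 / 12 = 4 / 3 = 1.33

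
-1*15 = -15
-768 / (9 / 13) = -1109.33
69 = 69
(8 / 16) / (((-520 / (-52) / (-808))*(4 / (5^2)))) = -252.50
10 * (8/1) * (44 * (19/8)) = 8360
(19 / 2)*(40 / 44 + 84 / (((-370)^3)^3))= 6173182640266157499995611 / 714789568872923500000000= 8.64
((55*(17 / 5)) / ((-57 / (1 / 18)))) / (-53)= 187 / 54378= 0.00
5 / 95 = 1 / 19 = 0.05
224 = 224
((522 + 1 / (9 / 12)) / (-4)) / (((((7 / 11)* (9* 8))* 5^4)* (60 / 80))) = -1727 / 283500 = -0.01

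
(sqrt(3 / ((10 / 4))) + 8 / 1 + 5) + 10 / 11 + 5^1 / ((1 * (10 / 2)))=sqrt(30) / 5 + 164 / 11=16.00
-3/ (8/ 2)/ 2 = -3/ 8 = -0.38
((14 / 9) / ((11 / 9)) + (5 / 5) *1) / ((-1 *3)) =-25 / 33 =-0.76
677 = 677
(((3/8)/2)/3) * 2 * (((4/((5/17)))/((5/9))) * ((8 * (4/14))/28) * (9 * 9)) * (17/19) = 421362/23275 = 18.10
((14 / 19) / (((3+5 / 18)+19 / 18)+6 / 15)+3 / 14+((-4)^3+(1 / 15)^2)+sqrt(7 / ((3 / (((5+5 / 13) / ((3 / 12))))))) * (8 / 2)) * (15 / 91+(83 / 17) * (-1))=166.38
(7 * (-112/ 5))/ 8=-98/ 5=-19.60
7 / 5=1.40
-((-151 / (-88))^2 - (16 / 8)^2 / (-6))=-83891 / 23232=-3.61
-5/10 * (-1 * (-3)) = -3/2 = -1.50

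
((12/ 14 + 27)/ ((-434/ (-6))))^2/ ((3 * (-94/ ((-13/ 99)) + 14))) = 1482975/ 21892241168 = 0.00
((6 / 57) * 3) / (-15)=-2 / 95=-0.02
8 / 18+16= 16.44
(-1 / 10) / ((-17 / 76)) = 38 / 85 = 0.45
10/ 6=1.67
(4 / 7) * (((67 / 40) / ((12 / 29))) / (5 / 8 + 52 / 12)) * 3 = 5829 / 4165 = 1.40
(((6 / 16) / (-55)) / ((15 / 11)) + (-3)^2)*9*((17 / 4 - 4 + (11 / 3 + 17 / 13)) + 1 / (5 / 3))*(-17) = -416815707 / 52000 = -8015.69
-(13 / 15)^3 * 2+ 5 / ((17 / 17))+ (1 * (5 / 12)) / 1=55549 / 13500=4.11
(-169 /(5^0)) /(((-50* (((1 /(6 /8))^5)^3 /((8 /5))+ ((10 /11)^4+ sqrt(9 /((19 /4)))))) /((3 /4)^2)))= 756535889102774192359701039 /18866107165276271821046547160 - 201386146415413480955809947* sqrt(19) /754644286611050872841861886400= 0.04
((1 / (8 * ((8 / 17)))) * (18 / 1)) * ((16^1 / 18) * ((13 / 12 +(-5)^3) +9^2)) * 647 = -5664485 / 48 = -118010.10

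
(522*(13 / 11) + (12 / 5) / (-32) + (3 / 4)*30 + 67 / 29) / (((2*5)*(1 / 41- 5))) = -12.90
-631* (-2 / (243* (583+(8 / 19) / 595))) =14266910 / 1601569989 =0.01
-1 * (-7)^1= 7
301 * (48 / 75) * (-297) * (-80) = 22885632 / 5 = 4577126.40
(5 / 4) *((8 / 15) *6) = 4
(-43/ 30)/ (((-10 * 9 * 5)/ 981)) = 4687/ 1500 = 3.12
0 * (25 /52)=0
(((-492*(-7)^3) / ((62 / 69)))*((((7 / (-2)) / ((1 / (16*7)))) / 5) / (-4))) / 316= 142641009 / 12245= 11648.92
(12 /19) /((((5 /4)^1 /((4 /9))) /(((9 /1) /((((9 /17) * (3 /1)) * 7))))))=1088 /5985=0.18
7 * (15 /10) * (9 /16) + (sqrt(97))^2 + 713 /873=2897605 /27936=103.72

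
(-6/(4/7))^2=441/4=110.25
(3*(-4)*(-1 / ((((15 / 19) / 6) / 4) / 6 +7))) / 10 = 5472 / 31945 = 0.17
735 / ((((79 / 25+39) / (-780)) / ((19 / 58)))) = -68079375 / 15283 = -4454.58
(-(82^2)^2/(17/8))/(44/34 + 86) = -90424352/371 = -243731.41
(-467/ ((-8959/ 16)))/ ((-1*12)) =-0.07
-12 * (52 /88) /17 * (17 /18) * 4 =-52 /33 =-1.58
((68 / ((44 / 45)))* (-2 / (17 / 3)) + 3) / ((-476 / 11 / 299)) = 70863 / 476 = 148.87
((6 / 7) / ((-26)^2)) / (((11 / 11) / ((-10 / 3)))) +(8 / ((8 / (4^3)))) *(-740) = -56026885 / 1183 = -47360.00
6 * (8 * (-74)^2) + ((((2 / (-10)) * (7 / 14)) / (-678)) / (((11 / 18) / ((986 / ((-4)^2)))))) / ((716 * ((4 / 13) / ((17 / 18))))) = 449148606491033 / 1708776960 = 262848.00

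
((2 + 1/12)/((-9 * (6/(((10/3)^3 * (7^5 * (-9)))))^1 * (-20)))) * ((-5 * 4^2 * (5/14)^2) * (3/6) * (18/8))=26796875/216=124059.61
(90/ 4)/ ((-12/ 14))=-105/ 4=-26.25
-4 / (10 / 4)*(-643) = 5144 / 5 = 1028.80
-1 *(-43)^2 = -1849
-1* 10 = -10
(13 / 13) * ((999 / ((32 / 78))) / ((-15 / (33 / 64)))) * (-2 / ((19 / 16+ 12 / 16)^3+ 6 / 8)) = 3428568 / 164315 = 20.87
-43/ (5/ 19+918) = -817/ 17447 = -0.05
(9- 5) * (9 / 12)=3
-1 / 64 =-0.02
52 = 52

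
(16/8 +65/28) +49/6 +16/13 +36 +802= 851.72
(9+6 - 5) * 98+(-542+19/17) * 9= -66095/17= -3887.94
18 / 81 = 2 / 9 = 0.22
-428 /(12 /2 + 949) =-428 /955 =-0.45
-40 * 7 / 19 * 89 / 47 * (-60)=1495200 / 893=1674.36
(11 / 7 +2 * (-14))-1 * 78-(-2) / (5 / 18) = -3403 / 35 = -97.23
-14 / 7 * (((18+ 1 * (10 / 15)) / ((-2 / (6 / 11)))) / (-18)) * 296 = -16576 / 99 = -167.43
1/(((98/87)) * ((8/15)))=1305/784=1.66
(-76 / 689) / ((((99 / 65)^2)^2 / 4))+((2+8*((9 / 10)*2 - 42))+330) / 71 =116552610356 / 1807361392815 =0.06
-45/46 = -0.98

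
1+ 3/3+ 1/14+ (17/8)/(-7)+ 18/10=999/280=3.57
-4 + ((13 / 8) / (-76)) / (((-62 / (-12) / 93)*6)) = -4.06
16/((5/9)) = 144/5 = 28.80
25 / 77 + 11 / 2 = 897 / 154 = 5.82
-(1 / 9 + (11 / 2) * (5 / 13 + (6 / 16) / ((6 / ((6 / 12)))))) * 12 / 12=-17959 / 7488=-2.40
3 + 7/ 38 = 121/ 38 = 3.18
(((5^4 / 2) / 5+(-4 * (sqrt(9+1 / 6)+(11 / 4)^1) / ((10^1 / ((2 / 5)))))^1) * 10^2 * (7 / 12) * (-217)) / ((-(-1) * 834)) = -4713457 / 5004+1519 * sqrt(330) / 3753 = -934.59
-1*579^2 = -335241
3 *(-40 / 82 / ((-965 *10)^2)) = -3 / 190901125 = -0.00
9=9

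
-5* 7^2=-245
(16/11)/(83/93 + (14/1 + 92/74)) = 55056/610753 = 0.09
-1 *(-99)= 99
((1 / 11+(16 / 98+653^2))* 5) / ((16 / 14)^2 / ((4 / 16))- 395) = -5469.93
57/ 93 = 19/ 31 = 0.61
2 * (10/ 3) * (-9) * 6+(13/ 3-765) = -3362/ 3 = -1120.67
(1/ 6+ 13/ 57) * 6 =45/ 19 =2.37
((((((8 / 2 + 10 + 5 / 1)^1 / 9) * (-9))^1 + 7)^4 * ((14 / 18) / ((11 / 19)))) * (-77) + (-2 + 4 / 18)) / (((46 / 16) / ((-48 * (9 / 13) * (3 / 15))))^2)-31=-25620119893903 / 2235025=-11463012.67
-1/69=-0.01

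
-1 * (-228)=228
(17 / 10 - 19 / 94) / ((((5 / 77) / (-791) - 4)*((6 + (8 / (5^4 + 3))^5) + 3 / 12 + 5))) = -8180279176494232192 / 245762010437317049715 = -0.03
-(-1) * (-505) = -505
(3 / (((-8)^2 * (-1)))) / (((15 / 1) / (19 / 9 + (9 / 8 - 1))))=-161 / 23040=-0.01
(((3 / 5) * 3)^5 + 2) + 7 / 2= 152473 / 6250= 24.40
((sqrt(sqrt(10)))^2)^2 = 10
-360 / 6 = -60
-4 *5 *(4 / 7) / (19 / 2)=-160 / 133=-1.20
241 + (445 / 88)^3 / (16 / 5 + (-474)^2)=184501104063417 / 765562918912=241.00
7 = 7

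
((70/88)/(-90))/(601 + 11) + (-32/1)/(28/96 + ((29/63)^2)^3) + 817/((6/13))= 121497771429218222557/73019086378181856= 1663.92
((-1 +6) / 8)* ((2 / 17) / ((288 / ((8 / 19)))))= 5 / 46512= 0.00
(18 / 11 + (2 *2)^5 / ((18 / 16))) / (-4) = -45137 / 198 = -227.96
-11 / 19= -0.58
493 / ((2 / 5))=2465 / 2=1232.50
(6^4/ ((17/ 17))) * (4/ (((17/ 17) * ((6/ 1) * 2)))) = 432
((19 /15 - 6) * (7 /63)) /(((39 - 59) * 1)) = 0.03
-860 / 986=-0.87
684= 684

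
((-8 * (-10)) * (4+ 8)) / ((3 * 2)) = 160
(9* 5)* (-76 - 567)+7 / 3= -86798 / 3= -28932.67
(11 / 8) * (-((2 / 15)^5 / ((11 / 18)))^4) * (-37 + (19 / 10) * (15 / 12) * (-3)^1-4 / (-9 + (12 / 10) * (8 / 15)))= 19130482688 / 14098713487529754638671875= 0.00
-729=-729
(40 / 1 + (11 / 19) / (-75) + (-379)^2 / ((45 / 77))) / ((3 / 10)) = 2101809764 / 2565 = 819419.01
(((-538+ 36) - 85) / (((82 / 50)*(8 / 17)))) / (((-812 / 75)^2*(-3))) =467765625 / 216264832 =2.16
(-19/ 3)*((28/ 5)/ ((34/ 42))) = -3724/ 85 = -43.81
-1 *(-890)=890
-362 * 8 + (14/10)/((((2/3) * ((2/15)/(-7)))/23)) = -21727/4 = -5431.75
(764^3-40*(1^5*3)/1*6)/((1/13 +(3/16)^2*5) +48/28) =226713412.20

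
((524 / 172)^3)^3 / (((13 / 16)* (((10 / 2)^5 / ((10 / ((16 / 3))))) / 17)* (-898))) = -579444489376430696121 / 1833520672422095369375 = -0.32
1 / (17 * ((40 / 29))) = 29 / 680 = 0.04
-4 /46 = -2 /23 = -0.09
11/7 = 1.57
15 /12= 5 /4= 1.25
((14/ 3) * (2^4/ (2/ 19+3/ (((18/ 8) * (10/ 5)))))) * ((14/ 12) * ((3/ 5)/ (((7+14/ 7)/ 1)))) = 3724/ 495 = 7.52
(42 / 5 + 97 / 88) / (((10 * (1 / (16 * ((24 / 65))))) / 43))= 4314792 / 17875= 241.39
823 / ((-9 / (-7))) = 5761 / 9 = 640.11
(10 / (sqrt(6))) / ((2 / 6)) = 5* sqrt(6) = 12.25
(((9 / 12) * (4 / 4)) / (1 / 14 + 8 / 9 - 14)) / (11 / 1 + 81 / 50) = -4725 / 1036733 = -0.00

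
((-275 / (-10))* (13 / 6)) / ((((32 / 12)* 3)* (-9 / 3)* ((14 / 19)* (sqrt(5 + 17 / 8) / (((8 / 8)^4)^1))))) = -715* sqrt(114) / 6048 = -1.26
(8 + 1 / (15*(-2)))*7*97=162281 / 30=5409.37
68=68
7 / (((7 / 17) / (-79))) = -1343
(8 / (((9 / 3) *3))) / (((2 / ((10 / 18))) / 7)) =140 / 81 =1.73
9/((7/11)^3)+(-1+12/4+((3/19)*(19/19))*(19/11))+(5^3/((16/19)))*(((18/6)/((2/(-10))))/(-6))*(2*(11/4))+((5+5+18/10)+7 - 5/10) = 2531245393/1207360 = 2096.51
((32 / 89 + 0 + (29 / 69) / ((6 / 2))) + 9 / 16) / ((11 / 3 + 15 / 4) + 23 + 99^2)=313087 / 2897987028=0.00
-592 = -592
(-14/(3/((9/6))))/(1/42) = -294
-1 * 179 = -179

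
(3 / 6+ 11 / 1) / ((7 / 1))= 23 / 14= 1.64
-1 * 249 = -249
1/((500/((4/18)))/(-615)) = -41/150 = -0.27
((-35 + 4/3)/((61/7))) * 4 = -2828/183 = -15.45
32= 32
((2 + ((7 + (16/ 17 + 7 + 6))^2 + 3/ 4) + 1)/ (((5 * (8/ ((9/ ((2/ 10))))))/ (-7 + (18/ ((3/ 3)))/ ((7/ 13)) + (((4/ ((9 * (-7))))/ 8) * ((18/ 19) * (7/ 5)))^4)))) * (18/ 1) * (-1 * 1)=-39002203241814348/ 164774614375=-236700.32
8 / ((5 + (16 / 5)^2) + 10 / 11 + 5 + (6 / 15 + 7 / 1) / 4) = 8800 / 25299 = 0.35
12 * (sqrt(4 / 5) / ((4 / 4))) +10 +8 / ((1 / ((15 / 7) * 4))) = 24 * sqrt(5) / 5 +550 / 7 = 89.30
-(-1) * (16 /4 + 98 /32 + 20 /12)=419 /48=8.73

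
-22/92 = -11/46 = -0.24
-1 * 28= -28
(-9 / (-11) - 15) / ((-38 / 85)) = 6630 / 209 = 31.72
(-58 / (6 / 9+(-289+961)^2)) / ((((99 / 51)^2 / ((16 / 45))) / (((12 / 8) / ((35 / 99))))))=-67048 / 1303950725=-0.00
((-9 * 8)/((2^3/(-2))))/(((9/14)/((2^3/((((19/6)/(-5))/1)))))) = -6720/19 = -353.68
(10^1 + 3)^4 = 28561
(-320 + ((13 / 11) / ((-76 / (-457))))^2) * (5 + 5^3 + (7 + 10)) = -27687632133 / 698896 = -39616.24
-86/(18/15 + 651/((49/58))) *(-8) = 6020/6753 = 0.89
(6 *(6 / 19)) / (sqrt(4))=18 / 19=0.95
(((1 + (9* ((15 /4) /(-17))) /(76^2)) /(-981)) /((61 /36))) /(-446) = 392633 /291183859168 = 0.00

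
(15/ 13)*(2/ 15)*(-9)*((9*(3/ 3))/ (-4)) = 81/ 26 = 3.12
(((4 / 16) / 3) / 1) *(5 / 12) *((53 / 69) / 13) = 265 / 129168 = 0.00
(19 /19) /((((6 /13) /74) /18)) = 2886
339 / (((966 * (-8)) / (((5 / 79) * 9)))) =-5085 / 203504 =-0.02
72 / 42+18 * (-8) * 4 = -4020 / 7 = -574.29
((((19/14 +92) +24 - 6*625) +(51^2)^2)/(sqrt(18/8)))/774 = 94661957/16254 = 5823.92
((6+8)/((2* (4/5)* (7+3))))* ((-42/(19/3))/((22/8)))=-441/209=-2.11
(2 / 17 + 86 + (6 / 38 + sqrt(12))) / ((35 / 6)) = 12 * sqrt(3) / 35 + 23886 / 1615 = 15.38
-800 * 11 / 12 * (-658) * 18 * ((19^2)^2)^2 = 147512435148909600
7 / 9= 0.78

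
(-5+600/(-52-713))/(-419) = 295/21369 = 0.01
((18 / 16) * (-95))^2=731025 / 64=11422.27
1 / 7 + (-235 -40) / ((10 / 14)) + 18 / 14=-2685 / 7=-383.57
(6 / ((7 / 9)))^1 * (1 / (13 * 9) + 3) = 2112 / 91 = 23.21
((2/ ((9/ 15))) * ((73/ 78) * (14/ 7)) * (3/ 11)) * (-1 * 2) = -3.40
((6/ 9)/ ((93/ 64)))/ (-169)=-128/ 47151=-0.00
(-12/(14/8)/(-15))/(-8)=-2/35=-0.06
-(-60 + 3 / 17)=1017 / 17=59.82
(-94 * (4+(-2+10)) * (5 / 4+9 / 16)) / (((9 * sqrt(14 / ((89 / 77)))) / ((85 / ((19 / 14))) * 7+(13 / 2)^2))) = -1508841 * sqrt(1958) / 2128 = -31374.60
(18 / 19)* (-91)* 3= -4914 / 19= -258.63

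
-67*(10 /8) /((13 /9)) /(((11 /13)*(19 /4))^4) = -423933120 /1908029761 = -0.22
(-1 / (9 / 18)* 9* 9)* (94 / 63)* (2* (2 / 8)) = -846 / 7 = -120.86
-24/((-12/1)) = 2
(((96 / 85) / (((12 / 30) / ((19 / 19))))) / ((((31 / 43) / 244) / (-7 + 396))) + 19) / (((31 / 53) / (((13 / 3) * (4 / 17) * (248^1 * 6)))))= 8639140025152 / 8959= 964297357.42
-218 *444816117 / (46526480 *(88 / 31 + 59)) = -55667913309 / 1651690040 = -33.70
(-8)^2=64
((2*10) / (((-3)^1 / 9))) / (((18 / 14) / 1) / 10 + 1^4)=-4200 / 79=-53.16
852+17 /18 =15353 /18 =852.94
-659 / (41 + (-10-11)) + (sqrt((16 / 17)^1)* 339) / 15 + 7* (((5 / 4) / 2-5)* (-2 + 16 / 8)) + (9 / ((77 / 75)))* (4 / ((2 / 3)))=30257 / 1540 + 452* sqrt(17) / 85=41.57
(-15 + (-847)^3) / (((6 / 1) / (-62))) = 18837008578 / 3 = 6279002859.33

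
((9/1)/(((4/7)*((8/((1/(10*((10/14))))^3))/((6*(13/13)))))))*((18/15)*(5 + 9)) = 1361367/2500000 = 0.54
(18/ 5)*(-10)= -36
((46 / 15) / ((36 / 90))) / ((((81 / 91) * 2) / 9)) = 2093 / 54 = 38.76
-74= -74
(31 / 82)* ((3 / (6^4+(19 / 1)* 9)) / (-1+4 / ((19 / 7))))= 589 / 360882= 0.00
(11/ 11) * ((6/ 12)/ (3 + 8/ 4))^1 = 1/ 10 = 0.10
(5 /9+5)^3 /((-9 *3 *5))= -25000 /19683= -1.27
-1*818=-818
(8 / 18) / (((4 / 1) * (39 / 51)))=17 / 117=0.15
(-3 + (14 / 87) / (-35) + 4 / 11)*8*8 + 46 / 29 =-801178 / 4785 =-167.44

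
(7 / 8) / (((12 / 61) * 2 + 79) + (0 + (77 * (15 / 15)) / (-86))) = 18361 / 1647204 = 0.01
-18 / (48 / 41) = -123 / 8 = -15.38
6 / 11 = 0.55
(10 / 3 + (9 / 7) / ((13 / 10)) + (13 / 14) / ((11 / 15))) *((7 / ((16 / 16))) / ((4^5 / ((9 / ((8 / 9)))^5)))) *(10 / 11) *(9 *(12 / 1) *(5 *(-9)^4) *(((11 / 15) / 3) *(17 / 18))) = 7252006754868345225 / 2399141888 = 3022750255.47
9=9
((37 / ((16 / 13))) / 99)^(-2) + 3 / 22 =55893315 / 5089942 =10.98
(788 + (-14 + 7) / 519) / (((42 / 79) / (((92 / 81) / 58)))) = 743089405 / 25601751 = 29.02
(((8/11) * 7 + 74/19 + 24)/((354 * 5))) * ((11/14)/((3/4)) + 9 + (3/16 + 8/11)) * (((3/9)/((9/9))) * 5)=15518011/45575376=0.34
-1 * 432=-432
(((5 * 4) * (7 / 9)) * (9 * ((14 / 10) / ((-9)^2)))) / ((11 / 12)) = 784 / 297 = 2.64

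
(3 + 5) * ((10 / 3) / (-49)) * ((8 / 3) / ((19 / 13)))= -8320 / 8379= -0.99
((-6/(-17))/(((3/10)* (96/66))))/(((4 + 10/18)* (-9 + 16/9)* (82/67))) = -59697/2972008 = -0.02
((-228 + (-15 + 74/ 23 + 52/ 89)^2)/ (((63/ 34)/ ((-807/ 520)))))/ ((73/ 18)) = 21.19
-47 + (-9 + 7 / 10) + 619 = 5637 / 10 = 563.70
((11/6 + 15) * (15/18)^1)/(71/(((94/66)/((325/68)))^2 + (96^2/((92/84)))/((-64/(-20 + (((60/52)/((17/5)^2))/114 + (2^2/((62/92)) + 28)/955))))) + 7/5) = 142520591828451413754050/14498651885607220007799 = 9.83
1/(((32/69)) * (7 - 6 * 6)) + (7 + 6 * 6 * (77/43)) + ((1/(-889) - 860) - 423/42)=-28332961775/35474656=-798.68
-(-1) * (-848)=-848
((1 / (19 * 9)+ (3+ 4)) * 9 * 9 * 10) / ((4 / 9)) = 242595 / 19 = 12768.16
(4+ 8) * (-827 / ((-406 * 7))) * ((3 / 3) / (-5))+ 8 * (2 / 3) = 98794 / 21315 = 4.63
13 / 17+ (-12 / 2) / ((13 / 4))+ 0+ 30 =6391 / 221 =28.92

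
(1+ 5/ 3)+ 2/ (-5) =2.27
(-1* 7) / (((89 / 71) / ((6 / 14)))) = -213 / 89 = -2.39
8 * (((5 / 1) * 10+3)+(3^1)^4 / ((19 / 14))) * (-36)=-616608 / 19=-32453.05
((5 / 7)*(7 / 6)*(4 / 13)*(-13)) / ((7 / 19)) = -190 / 21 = -9.05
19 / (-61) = -0.31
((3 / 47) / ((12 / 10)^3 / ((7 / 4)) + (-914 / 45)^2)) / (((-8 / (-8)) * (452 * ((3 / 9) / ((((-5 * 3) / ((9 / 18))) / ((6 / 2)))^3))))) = -79734375 / 77829635242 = -0.00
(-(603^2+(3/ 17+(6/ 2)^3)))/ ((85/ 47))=-58109061/ 289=-201069.42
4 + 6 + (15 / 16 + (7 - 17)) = 15 / 16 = 0.94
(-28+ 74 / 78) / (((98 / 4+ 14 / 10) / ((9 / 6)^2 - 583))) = 12253825 / 20202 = 606.56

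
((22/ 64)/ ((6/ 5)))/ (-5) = -11/ 192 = -0.06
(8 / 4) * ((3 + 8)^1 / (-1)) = -22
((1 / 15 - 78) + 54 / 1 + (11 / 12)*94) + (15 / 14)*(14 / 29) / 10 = 27094 / 435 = 62.29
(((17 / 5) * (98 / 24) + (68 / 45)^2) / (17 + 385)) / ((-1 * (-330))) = 130951 / 1074546000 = 0.00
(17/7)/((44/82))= 697/154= 4.53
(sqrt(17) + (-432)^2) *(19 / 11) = 19 *sqrt(17) / 11 + 3545856 / 11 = 322357.67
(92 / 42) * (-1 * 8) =-368 / 21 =-17.52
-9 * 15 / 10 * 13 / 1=-351 / 2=-175.50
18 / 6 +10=13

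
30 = 30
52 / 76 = 13 / 19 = 0.68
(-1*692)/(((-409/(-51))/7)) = -247044/409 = -604.02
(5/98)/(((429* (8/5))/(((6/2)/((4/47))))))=1175/448448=0.00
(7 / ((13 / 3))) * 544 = 11424 / 13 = 878.77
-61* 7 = -427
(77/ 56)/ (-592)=-0.00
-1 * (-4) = 4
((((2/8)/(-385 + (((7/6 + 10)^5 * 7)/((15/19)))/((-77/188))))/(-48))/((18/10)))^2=55130625/93050750736230560214323264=0.00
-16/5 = -3.20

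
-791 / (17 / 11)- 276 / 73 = -639865 / 1241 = -515.60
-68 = -68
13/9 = 1.44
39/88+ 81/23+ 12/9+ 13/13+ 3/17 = 668347/103224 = 6.47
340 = 340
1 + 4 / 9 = 13 / 9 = 1.44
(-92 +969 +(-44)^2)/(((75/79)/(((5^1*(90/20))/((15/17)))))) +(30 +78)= 3783259/50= 75665.18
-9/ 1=-9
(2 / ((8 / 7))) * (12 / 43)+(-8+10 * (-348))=-149963 / 43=-3487.51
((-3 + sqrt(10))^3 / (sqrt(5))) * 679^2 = -53941797 * sqrt(5) / 5 + 17058517 * sqrt(2) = 881.11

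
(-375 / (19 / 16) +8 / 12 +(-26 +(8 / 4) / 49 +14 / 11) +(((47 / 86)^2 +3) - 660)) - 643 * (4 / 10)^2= -6245289096401 / 5680682700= -1099.39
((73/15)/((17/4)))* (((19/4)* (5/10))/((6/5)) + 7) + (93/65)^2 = 31879423/2585700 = 12.33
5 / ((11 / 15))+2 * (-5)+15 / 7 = -80 / 77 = -1.04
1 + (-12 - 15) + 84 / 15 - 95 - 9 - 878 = -5012 / 5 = -1002.40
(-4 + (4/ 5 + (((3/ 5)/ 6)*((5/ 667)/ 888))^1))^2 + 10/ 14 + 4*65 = 66538293049160623/ 245570186131200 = 270.95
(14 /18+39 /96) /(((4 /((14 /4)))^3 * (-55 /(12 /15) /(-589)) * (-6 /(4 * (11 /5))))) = -68891207 /6912000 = -9.97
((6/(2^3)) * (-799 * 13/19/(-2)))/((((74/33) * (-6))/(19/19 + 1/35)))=-3084939/196840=-15.67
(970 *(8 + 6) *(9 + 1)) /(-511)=-265.75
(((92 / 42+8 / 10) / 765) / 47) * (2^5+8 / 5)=2512 / 898875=0.00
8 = 8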